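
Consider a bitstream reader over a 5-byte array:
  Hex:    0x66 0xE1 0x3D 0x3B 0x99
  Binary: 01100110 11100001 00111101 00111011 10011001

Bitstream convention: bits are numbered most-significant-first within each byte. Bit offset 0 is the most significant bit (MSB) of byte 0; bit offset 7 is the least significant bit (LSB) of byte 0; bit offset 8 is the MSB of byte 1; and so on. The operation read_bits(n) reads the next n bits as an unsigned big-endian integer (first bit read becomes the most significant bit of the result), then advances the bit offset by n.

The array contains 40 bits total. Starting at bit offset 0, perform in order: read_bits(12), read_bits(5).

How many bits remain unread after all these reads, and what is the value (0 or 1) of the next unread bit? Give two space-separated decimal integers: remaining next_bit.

Read 1: bits[0:12] width=12 -> value=1646 (bin 011001101110); offset now 12 = byte 1 bit 4; 28 bits remain
Read 2: bits[12:17] width=5 -> value=2 (bin 00010); offset now 17 = byte 2 bit 1; 23 bits remain

Answer: 23 0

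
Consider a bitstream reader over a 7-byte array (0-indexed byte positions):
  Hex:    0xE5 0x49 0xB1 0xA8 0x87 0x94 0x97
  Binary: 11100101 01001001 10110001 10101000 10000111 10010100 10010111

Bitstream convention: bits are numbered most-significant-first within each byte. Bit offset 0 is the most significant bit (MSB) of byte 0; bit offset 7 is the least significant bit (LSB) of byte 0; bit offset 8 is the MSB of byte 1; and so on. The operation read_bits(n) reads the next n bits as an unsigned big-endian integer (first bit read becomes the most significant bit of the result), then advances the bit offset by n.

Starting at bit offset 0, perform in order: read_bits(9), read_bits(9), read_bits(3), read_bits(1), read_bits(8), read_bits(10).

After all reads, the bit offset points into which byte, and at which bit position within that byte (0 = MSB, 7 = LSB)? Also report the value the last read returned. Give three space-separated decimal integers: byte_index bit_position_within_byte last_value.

Answer: 5 0 135

Derivation:
Read 1: bits[0:9] width=9 -> value=458 (bin 111001010); offset now 9 = byte 1 bit 1; 47 bits remain
Read 2: bits[9:18] width=9 -> value=294 (bin 100100110); offset now 18 = byte 2 bit 2; 38 bits remain
Read 3: bits[18:21] width=3 -> value=6 (bin 110); offset now 21 = byte 2 bit 5; 35 bits remain
Read 4: bits[21:22] width=1 -> value=0 (bin 0); offset now 22 = byte 2 bit 6; 34 bits remain
Read 5: bits[22:30] width=8 -> value=106 (bin 01101010); offset now 30 = byte 3 bit 6; 26 bits remain
Read 6: bits[30:40] width=10 -> value=135 (bin 0010000111); offset now 40 = byte 5 bit 0; 16 bits remain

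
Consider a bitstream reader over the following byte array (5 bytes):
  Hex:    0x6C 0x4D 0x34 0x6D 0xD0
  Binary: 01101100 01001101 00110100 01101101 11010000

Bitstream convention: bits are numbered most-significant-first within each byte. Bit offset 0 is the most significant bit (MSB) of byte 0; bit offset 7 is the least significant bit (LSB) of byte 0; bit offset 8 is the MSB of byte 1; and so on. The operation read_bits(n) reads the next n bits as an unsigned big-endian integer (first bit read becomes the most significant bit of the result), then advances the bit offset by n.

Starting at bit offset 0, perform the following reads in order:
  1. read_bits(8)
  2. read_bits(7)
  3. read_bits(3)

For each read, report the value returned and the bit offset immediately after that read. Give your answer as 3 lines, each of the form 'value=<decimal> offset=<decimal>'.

Read 1: bits[0:8] width=8 -> value=108 (bin 01101100); offset now 8 = byte 1 bit 0; 32 bits remain
Read 2: bits[8:15] width=7 -> value=38 (bin 0100110); offset now 15 = byte 1 bit 7; 25 bits remain
Read 3: bits[15:18] width=3 -> value=4 (bin 100); offset now 18 = byte 2 bit 2; 22 bits remain

Answer: value=108 offset=8
value=38 offset=15
value=4 offset=18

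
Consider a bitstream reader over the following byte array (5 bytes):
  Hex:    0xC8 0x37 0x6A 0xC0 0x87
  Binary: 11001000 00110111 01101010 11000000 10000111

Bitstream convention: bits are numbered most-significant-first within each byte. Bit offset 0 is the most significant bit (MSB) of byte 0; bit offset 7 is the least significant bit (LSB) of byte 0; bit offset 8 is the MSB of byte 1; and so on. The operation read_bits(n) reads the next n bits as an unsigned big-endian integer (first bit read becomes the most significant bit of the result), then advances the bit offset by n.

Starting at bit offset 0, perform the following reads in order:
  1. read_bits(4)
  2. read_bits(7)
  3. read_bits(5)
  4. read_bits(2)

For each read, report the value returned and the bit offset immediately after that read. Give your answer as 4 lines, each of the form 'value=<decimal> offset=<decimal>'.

Read 1: bits[0:4] width=4 -> value=12 (bin 1100); offset now 4 = byte 0 bit 4; 36 bits remain
Read 2: bits[4:11] width=7 -> value=65 (bin 1000001); offset now 11 = byte 1 bit 3; 29 bits remain
Read 3: bits[11:16] width=5 -> value=23 (bin 10111); offset now 16 = byte 2 bit 0; 24 bits remain
Read 4: bits[16:18] width=2 -> value=1 (bin 01); offset now 18 = byte 2 bit 2; 22 bits remain

Answer: value=12 offset=4
value=65 offset=11
value=23 offset=16
value=1 offset=18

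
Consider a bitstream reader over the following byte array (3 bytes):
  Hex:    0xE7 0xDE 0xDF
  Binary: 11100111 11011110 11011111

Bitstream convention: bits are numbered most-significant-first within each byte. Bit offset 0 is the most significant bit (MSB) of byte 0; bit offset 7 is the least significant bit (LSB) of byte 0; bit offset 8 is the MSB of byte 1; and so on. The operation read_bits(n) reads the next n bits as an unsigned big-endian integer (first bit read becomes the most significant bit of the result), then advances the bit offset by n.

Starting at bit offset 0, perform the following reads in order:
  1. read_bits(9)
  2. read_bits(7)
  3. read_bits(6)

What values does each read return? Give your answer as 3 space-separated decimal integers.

Answer: 463 94 55

Derivation:
Read 1: bits[0:9] width=9 -> value=463 (bin 111001111); offset now 9 = byte 1 bit 1; 15 bits remain
Read 2: bits[9:16] width=7 -> value=94 (bin 1011110); offset now 16 = byte 2 bit 0; 8 bits remain
Read 3: bits[16:22] width=6 -> value=55 (bin 110111); offset now 22 = byte 2 bit 6; 2 bits remain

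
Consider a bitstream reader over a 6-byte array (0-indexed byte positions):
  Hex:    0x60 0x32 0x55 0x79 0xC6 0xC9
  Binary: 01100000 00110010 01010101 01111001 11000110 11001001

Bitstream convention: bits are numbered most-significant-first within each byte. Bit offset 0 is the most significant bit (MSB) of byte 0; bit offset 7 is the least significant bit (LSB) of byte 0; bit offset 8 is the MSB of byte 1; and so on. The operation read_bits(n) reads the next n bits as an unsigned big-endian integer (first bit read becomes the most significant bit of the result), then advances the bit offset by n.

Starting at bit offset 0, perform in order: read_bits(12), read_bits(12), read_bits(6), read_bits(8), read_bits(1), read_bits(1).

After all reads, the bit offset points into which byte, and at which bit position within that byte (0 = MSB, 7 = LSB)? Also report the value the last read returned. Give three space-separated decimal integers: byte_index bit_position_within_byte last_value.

Read 1: bits[0:12] width=12 -> value=1539 (bin 011000000011); offset now 12 = byte 1 bit 4; 36 bits remain
Read 2: bits[12:24] width=12 -> value=597 (bin 001001010101); offset now 24 = byte 3 bit 0; 24 bits remain
Read 3: bits[24:30] width=6 -> value=30 (bin 011110); offset now 30 = byte 3 bit 6; 18 bits remain
Read 4: bits[30:38] width=8 -> value=113 (bin 01110001); offset now 38 = byte 4 bit 6; 10 bits remain
Read 5: bits[38:39] width=1 -> value=1 (bin 1); offset now 39 = byte 4 bit 7; 9 bits remain
Read 6: bits[39:40] width=1 -> value=0 (bin 0); offset now 40 = byte 5 bit 0; 8 bits remain

Answer: 5 0 0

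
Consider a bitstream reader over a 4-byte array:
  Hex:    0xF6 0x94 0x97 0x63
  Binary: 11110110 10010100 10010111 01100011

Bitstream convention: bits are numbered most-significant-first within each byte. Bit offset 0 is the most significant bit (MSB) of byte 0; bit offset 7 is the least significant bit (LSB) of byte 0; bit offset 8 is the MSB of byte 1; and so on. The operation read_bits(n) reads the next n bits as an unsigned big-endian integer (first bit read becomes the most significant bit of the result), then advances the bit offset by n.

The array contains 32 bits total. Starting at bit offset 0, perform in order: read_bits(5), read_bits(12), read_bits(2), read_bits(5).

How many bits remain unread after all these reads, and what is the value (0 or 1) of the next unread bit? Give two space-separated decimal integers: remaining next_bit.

Read 1: bits[0:5] width=5 -> value=30 (bin 11110); offset now 5 = byte 0 bit 5; 27 bits remain
Read 2: bits[5:17] width=12 -> value=3369 (bin 110100101001); offset now 17 = byte 2 bit 1; 15 bits remain
Read 3: bits[17:19] width=2 -> value=0 (bin 00); offset now 19 = byte 2 bit 3; 13 bits remain
Read 4: bits[19:24] width=5 -> value=23 (bin 10111); offset now 24 = byte 3 bit 0; 8 bits remain

Answer: 8 0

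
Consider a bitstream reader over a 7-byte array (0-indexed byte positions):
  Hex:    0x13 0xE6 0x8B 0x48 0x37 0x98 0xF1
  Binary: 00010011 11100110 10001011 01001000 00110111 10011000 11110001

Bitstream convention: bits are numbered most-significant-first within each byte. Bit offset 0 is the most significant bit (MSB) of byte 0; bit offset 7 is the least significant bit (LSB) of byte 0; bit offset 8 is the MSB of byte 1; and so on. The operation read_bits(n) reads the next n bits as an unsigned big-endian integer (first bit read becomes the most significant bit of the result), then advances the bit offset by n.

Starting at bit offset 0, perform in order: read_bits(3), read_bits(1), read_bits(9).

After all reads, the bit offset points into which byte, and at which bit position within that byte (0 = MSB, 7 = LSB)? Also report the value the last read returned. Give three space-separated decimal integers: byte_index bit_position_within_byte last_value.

Answer: 1 5 124

Derivation:
Read 1: bits[0:3] width=3 -> value=0 (bin 000); offset now 3 = byte 0 bit 3; 53 bits remain
Read 2: bits[3:4] width=1 -> value=1 (bin 1); offset now 4 = byte 0 bit 4; 52 bits remain
Read 3: bits[4:13] width=9 -> value=124 (bin 001111100); offset now 13 = byte 1 bit 5; 43 bits remain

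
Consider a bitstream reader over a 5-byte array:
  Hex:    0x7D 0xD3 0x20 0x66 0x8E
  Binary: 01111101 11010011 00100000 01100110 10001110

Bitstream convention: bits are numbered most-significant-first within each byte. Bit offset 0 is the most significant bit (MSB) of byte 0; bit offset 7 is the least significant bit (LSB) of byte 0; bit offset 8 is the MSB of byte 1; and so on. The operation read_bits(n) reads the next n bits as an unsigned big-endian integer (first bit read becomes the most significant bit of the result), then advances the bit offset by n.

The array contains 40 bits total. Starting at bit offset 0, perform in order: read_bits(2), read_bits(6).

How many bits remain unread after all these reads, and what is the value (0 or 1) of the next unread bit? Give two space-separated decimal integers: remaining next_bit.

Read 1: bits[0:2] width=2 -> value=1 (bin 01); offset now 2 = byte 0 bit 2; 38 bits remain
Read 2: bits[2:8] width=6 -> value=61 (bin 111101); offset now 8 = byte 1 bit 0; 32 bits remain

Answer: 32 1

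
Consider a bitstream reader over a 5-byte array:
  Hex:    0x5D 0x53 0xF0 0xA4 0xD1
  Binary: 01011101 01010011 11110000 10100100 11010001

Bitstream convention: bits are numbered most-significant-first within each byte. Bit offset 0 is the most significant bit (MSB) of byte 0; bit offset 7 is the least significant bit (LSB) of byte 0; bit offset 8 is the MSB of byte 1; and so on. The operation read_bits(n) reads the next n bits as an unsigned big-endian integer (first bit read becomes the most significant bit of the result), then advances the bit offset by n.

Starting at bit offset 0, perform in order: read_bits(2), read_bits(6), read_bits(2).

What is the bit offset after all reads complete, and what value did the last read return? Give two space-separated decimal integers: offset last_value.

Answer: 10 1

Derivation:
Read 1: bits[0:2] width=2 -> value=1 (bin 01); offset now 2 = byte 0 bit 2; 38 bits remain
Read 2: bits[2:8] width=6 -> value=29 (bin 011101); offset now 8 = byte 1 bit 0; 32 bits remain
Read 3: bits[8:10] width=2 -> value=1 (bin 01); offset now 10 = byte 1 bit 2; 30 bits remain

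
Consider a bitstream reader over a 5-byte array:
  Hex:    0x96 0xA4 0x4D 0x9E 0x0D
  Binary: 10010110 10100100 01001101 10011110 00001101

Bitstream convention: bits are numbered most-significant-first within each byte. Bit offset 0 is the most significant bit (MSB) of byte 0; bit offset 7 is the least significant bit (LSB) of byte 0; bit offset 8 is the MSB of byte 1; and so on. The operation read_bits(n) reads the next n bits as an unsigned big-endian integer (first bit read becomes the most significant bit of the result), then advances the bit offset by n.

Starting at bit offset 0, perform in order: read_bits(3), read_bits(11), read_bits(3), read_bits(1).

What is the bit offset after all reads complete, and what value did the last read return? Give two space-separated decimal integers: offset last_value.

Answer: 18 1

Derivation:
Read 1: bits[0:3] width=3 -> value=4 (bin 100); offset now 3 = byte 0 bit 3; 37 bits remain
Read 2: bits[3:14] width=11 -> value=1449 (bin 10110101001); offset now 14 = byte 1 bit 6; 26 bits remain
Read 3: bits[14:17] width=3 -> value=0 (bin 000); offset now 17 = byte 2 bit 1; 23 bits remain
Read 4: bits[17:18] width=1 -> value=1 (bin 1); offset now 18 = byte 2 bit 2; 22 bits remain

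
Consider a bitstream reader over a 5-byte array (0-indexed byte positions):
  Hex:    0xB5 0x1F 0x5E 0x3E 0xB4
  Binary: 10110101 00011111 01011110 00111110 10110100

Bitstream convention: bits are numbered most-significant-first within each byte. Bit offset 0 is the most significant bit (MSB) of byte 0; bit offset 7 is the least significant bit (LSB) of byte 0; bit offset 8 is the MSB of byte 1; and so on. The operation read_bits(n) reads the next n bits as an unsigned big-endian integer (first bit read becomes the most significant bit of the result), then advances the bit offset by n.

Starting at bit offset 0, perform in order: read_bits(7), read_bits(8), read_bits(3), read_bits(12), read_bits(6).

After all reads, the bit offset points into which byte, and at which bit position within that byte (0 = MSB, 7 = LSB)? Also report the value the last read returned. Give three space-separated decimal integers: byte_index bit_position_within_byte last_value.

Read 1: bits[0:7] width=7 -> value=90 (bin 1011010); offset now 7 = byte 0 bit 7; 33 bits remain
Read 2: bits[7:15] width=8 -> value=143 (bin 10001111); offset now 15 = byte 1 bit 7; 25 bits remain
Read 3: bits[15:18] width=3 -> value=5 (bin 101); offset now 18 = byte 2 bit 2; 22 bits remain
Read 4: bits[18:30] width=12 -> value=1935 (bin 011110001111); offset now 30 = byte 3 bit 6; 10 bits remain
Read 5: bits[30:36] width=6 -> value=43 (bin 101011); offset now 36 = byte 4 bit 4; 4 bits remain

Answer: 4 4 43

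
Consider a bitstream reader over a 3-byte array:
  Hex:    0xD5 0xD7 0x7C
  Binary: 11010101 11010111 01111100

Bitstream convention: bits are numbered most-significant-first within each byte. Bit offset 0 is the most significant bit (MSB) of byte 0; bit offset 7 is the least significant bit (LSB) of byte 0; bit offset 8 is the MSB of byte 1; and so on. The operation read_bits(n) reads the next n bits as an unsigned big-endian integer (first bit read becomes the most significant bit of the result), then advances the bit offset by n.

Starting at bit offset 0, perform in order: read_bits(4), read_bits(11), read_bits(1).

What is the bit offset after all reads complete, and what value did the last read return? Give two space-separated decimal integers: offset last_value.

Answer: 16 1

Derivation:
Read 1: bits[0:4] width=4 -> value=13 (bin 1101); offset now 4 = byte 0 bit 4; 20 bits remain
Read 2: bits[4:15] width=11 -> value=747 (bin 01011101011); offset now 15 = byte 1 bit 7; 9 bits remain
Read 3: bits[15:16] width=1 -> value=1 (bin 1); offset now 16 = byte 2 bit 0; 8 bits remain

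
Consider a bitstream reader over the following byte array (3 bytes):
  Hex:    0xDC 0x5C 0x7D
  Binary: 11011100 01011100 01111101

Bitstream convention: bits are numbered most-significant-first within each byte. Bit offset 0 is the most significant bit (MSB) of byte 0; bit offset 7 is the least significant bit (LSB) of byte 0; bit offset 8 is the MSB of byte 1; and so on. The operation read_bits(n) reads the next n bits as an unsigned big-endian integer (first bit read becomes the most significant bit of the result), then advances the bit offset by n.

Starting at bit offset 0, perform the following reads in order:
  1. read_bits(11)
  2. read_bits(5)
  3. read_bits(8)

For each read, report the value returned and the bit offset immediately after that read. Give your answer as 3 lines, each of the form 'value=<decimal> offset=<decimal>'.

Answer: value=1762 offset=11
value=28 offset=16
value=125 offset=24

Derivation:
Read 1: bits[0:11] width=11 -> value=1762 (bin 11011100010); offset now 11 = byte 1 bit 3; 13 bits remain
Read 2: bits[11:16] width=5 -> value=28 (bin 11100); offset now 16 = byte 2 bit 0; 8 bits remain
Read 3: bits[16:24] width=8 -> value=125 (bin 01111101); offset now 24 = byte 3 bit 0; 0 bits remain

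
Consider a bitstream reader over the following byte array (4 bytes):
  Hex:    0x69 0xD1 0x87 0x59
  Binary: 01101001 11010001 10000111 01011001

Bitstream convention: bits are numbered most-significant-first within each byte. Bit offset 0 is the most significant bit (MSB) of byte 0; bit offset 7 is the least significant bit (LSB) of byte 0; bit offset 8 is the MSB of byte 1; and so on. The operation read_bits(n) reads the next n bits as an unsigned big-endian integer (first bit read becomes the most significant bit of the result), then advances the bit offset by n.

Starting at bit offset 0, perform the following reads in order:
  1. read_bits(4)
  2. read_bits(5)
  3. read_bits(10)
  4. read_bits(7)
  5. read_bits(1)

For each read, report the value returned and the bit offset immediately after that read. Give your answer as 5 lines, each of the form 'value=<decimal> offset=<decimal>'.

Read 1: bits[0:4] width=4 -> value=6 (bin 0110); offset now 4 = byte 0 bit 4; 28 bits remain
Read 2: bits[4:9] width=5 -> value=19 (bin 10011); offset now 9 = byte 1 bit 1; 23 bits remain
Read 3: bits[9:19] width=10 -> value=652 (bin 1010001100); offset now 19 = byte 2 bit 3; 13 bits remain
Read 4: bits[19:26] width=7 -> value=29 (bin 0011101); offset now 26 = byte 3 bit 2; 6 bits remain
Read 5: bits[26:27] width=1 -> value=0 (bin 0); offset now 27 = byte 3 bit 3; 5 bits remain

Answer: value=6 offset=4
value=19 offset=9
value=652 offset=19
value=29 offset=26
value=0 offset=27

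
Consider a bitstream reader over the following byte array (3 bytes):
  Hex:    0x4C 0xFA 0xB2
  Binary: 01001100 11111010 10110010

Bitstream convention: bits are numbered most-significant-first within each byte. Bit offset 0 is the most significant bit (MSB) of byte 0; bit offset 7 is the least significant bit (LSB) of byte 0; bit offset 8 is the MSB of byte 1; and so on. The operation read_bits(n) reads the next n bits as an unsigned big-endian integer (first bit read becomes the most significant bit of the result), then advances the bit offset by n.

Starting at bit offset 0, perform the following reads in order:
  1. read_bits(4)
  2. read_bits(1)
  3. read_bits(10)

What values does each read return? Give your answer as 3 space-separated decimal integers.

Answer: 4 1 637

Derivation:
Read 1: bits[0:4] width=4 -> value=4 (bin 0100); offset now 4 = byte 0 bit 4; 20 bits remain
Read 2: bits[4:5] width=1 -> value=1 (bin 1); offset now 5 = byte 0 bit 5; 19 bits remain
Read 3: bits[5:15] width=10 -> value=637 (bin 1001111101); offset now 15 = byte 1 bit 7; 9 bits remain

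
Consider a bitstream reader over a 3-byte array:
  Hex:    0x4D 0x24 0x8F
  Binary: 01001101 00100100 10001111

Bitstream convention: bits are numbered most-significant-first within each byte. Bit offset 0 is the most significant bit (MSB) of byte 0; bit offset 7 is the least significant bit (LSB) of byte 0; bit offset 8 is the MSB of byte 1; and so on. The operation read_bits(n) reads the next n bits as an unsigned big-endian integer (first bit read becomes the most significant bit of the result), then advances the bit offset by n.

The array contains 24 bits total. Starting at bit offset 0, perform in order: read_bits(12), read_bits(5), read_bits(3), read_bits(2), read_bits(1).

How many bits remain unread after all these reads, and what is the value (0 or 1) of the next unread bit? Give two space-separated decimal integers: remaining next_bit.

Answer: 1 1

Derivation:
Read 1: bits[0:12] width=12 -> value=1234 (bin 010011010010); offset now 12 = byte 1 bit 4; 12 bits remain
Read 2: bits[12:17] width=5 -> value=9 (bin 01001); offset now 17 = byte 2 bit 1; 7 bits remain
Read 3: bits[17:20] width=3 -> value=0 (bin 000); offset now 20 = byte 2 bit 4; 4 bits remain
Read 4: bits[20:22] width=2 -> value=3 (bin 11); offset now 22 = byte 2 bit 6; 2 bits remain
Read 5: bits[22:23] width=1 -> value=1 (bin 1); offset now 23 = byte 2 bit 7; 1 bits remain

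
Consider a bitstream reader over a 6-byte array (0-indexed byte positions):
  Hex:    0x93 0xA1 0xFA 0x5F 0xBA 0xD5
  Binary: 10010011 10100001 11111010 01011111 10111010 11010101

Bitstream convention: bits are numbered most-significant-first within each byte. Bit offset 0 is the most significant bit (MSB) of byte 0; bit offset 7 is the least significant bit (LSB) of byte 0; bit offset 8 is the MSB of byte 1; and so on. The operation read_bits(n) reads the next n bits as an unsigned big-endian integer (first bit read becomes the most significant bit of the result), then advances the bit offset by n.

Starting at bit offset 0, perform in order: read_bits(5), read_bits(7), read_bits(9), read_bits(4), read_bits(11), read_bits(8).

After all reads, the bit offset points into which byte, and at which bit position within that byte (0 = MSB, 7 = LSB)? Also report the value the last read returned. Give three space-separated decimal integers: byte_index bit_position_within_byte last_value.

Answer: 5 4 173

Derivation:
Read 1: bits[0:5] width=5 -> value=18 (bin 10010); offset now 5 = byte 0 bit 5; 43 bits remain
Read 2: bits[5:12] width=7 -> value=58 (bin 0111010); offset now 12 = byte 1 bit 4; 36 bits remain
Read 3: bits[12:21] width=9 -> value=63 (bin 000111111); offset now 21 = byte 2 bit 5; 27 bits remain
Read 4: bits[21:25] width=4 -> value=4 (bin 0100); offset now 25 = byte 3 bit 1; 23 bits remain
Read 5: bits[25:36] width=11 -> value=1531 (bin 10111111011); offset now 36 = byte 4 bit 4; 12 bits remain
Read 6: bits[36:44] width=8 -> value=173 (bin 10101101); offset now 44 = byte 5 bit 4; 4 bits remain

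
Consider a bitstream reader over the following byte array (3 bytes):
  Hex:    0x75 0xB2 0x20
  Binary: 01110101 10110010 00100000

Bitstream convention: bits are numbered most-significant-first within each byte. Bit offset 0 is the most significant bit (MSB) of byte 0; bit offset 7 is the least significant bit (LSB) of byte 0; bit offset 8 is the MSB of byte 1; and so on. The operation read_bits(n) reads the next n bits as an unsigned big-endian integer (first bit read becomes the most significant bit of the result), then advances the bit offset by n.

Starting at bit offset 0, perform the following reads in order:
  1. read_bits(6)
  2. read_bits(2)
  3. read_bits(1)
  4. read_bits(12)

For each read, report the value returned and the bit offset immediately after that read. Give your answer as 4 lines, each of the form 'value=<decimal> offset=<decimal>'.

Read 1: bits[0:6] width=6 -> value=29 (bin 011101); offset now 6 = byte 0 bit 6; 18 bits remain
Read 2: bits[6:8] width=2 -> value=1 (bin 01); offset now 8 = byte 1 bit 0; 16 bits remain
Read 3: bits[8:9] width=1 -> value=1 (bin 1); offset now 9 = byte 1 bit 1; 15 bits remain
Read 4: bits[9:21] width=12 -> value=1604 (bin 011001000100); offset now 21 = byte 2 bit 5; 3 bits remain

Answer: value=29 offset=6
value=1 offset=8
value=1 offset=9
value=1604 offset=21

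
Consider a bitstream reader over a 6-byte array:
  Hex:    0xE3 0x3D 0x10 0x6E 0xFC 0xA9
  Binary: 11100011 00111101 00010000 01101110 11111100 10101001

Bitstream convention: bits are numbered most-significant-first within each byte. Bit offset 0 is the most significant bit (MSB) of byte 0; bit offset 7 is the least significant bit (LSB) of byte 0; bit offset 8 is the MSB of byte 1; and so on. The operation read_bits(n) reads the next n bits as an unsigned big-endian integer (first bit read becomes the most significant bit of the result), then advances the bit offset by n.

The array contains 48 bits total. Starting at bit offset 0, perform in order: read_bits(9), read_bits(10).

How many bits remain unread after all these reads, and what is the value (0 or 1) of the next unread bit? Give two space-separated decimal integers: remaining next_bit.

Read 1: bits[0:9] width=9 -> value=454 (bin 111000110); offset now 9 = byte 1 bit 1; 39 bits remain
Read 2: bits[9:19] width=10 -> value=488 (bin 0111101000); offset now 19 = byte 2 bit 3; 29 bits remain

Answer: 29 1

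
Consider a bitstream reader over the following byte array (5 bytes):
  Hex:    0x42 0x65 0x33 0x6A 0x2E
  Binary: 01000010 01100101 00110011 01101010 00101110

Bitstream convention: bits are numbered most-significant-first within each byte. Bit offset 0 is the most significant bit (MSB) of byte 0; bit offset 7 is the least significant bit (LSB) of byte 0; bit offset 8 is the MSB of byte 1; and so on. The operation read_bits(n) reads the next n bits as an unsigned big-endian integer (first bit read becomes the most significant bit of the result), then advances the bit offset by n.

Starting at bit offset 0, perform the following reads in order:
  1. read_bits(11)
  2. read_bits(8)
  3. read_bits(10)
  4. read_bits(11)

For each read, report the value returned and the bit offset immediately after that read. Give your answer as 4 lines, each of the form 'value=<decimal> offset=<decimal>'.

Read 1: bits[0:11] width=11 -> value=531 (bin 01000010011); offset now 11 = byte 1 bit 3; 29 bits remain
Read 2: bits[11:19] width=8 -> value=41 (bin 00101001); offset now 19 = byte 2 bit 3; 21 bits remain
Read 3: bits[19:29] width=10 -> value=621 (bin 1001101101); offset now 29 = byte 3 bit 5; 11 bits remain
Read 4: bits[29:40] width=11 -> value=558 (bin 01000101110); offset now 40 = byte 5 bit 0; 0 bits remain

Answer: value=531 offset=11
value=41 offset=19
value=621 offset=29
value=558 offset=40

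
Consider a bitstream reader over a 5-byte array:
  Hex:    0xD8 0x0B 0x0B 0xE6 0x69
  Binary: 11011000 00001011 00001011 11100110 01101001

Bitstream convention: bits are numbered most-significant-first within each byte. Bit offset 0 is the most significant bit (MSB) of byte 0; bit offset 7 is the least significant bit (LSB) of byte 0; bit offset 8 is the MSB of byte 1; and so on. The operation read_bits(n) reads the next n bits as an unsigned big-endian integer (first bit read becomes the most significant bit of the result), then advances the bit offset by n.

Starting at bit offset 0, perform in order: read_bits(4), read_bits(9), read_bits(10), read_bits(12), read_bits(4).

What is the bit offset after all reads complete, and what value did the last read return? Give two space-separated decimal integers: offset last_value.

Read 1: bits[0:4] width=4 -> value=13 (bin 1101); offset now 4 = byte 0 bit 4; 36 bits remain
Read 2: bits[4:13] width=9 -> value=257 (bin 100000001); offset now 13 = byte 1 bit 5; 27 bits remain
Read 3: bits[13:23] width=10 -> value=389 (bin 0110000101); offset now 23 = byte 2 bit 7; 17 bits remain
Read 4: bits[23:35] width=12 -> value=3891 (bin 111100110011); offset now 35 = byte 4 bit 3; 5 bits remain
Read 5: bits[35:39] width=4 -> value=4 (bin 0100); offset now 39 = byte 4 bit 7; 1 bits remain

Answer: 39 4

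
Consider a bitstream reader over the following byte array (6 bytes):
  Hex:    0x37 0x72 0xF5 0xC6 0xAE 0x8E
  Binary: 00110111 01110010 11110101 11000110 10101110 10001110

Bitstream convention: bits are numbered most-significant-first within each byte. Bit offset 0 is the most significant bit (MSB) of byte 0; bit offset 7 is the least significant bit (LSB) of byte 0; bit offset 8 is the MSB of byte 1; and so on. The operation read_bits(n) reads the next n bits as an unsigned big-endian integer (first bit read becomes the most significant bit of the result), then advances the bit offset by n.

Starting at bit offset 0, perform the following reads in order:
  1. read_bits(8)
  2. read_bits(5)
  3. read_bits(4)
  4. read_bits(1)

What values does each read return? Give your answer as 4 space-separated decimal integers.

Answer: 55 14 5 1

Derivation:
Read 1: bits[0:8] width=8 -> value=55 (bin 00110111); offset now 8 = byte 1 bit 0; 40 bits remain
Read 2: bits[8:13] width=5 -> value=14 (bin 01110); offset now 13 = byte 1 bit 5; 35 bits remain
Read 3: bits[13:17] width=4 -> value=5 (bin 0101); offset now 17 = byte 2 bit 1; 31 bits remain
Read 4: bits[17:18] width=1 -> value=1 (bin 1); offset now 18 = byte 2 bit 2; 30 bits remain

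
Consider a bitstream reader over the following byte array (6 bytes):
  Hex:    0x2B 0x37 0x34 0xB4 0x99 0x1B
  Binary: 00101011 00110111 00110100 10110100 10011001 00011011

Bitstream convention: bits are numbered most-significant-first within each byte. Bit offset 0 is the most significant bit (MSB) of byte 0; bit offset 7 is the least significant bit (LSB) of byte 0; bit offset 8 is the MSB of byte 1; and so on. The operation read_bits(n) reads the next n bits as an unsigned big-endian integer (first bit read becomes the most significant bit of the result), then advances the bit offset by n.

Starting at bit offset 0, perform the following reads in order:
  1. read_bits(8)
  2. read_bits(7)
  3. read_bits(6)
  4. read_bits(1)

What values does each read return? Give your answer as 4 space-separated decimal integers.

Read 1: bits[0:8] width=8 -> value=43 (bin 00101011); offset now 8 = byte 1 bit 0; 40 bits remain
Read 2: bits[8:15] width=7 -> value=27 (bin 0011011); offset now 15 = byte 1 bit 7; 33 bits remain
Read 3: bits[15:21] width=6 -> value=38 (bin 100110); offset now 21 = byte 2 bit 5; 27 bits remain
Read 4: bits[21:22] width=1 -> value=1 (bin 1); offset now 22 = byte 2 bit 6; 26 bits remain

Answer: 43 27 38 1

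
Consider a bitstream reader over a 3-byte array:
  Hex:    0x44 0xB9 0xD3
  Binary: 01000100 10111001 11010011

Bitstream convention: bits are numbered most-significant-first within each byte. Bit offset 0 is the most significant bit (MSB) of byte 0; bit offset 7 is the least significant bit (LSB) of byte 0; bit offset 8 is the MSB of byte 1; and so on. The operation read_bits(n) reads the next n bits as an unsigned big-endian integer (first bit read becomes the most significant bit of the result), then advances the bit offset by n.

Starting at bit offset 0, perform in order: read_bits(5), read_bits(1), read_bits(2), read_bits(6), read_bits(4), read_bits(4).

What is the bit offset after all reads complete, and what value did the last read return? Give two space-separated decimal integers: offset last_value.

Read 1: bits[0:5] width=5 -> value=8 (bin 01000); offset now 5 = byte 0 bit 5; 19 bits remain
Read 2: bits[5:6] width=1 -> value=1 (bin 1); offset now 6 = byte 0 bit 6; 18 bits remain
Read 3: bits[6:8] width=2 -> value=0 (bin 00); offset now 8 = byte 1 bit 0; 16 bits remain
Read 4: bits[8:14] width=6 -> value=46 (bin 101110); offset now 14 = byte 1 bit 6; 10 bits remain
Read 5: bits[14:18] width=4 -> value=7 (bin 0111); offset now 18 = byte 2 bit 2; 6 bits remain
Read 6: bits[18:22] width=4 -> value=4 (bin 0100); offset now 22 = byte 2 bit 6; 2 bits remain

Answer: 22 4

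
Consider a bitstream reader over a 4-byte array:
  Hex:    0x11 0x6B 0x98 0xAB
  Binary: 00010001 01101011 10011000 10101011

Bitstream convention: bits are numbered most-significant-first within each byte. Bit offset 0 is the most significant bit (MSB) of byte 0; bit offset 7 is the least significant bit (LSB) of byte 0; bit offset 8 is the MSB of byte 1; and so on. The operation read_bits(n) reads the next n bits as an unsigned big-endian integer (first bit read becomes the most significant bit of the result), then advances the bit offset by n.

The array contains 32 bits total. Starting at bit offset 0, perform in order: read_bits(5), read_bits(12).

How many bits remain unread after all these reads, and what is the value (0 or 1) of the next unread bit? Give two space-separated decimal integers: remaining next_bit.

Read 1: bits[0:5] width=5 -> value=2 (bin 00010); offset now 5 = byte 0 bit 5; 27 bits remain
Read 2: bits[5:17] width=12 -> value=727 (bin 001011010111); offset now 17 = byte 2 bit 1; 15 bits remain

Answer: 15 0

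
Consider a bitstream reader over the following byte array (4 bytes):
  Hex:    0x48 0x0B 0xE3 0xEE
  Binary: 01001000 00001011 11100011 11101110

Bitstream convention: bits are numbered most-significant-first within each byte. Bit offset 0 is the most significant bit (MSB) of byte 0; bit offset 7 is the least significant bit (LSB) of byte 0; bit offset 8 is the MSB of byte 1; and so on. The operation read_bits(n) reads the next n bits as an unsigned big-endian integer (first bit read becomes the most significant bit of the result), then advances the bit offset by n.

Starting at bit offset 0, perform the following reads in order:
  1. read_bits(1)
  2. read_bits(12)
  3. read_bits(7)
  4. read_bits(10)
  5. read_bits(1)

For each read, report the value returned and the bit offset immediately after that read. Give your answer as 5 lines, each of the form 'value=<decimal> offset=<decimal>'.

Answer: value=0 offset=1
value=2305 offset=13
value=62 offset=20
value=251 offset=30
value=1 offset=31

Derivation:
Read 1: bits[0:1] width=1 -> value=0 (bin 0); offset now 1 = byte 0 bit 1; 31 bits remain
Read 2: bits[1:13] width=12 -> value=2305 (bin 100100000001); offset now 13 = byte 1 bit 5; 19 bits remain
Read 3: bits[13:20] width=7 -> value=62 (bin 0111110); offset now 20 = byte 2 bit 4; 12 bits remain
Read 4: bits[20:30] width=10 -> value=251 (bin 0011111011); offset now 30 = byte 3 bit 6; 2 bits remain
Read 5: bits[30:31] width=1 -> value=1 (bin 1); offset now 31 = byte 3 bit 7; 1 bits remain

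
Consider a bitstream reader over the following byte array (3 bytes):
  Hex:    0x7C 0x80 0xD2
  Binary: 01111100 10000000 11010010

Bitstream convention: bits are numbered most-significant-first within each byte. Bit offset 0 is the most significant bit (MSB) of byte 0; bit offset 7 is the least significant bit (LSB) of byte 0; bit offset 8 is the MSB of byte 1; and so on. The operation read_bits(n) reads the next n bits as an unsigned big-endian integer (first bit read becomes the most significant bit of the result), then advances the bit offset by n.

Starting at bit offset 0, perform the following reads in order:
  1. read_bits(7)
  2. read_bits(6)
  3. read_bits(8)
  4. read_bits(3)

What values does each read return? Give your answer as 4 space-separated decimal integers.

Answer: 62 16 26 2

Derivation:
Read 1: bits[0:7] width=7 -> value=62 (bin 0111110); offset now 7 = byte 0 bit 7; 17 bits remain
Read 2: bits[7:13] width=6 -> value=16 (bin 010000); offset now 13 = byte 1 bit 5; 11 bits remain
Read 3: bits[13:21] width=8 -> value=26 (bin 00011010); offset now 21 = byte 2 bit 5; 3 bits remain
Read 4: bits[21:24] width=3 -> value=2 (bin 010); offset now 24 = byte 3 bit 0; 0 bits remain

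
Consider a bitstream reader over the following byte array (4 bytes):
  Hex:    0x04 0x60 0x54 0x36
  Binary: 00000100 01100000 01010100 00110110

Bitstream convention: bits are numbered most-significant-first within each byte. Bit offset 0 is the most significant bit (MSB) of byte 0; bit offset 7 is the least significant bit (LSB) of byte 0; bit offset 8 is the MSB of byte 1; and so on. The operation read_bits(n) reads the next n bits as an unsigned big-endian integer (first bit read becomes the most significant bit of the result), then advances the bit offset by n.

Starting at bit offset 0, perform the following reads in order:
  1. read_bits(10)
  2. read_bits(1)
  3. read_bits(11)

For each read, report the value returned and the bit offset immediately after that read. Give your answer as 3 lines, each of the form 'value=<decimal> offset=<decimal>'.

Answer: value=17 offset=10
value=1 offset=11
value=21 offset=22

Derivation:
Read 1: bits[0:10] width=10 -> value=17 (bin 0000010001); offset now 10 = byte 1 bit 2; 22 bits remain
Read 2: bits[10:11] width=1 -> value=1 (bin 1); offset now 11 = byte 1 bit 3; 21 bits remain
Read 3: bits[11:22] width=11 -> value=21 (bin 00000010101); offset now 22 = byte 2 bit 6; 10 bits remain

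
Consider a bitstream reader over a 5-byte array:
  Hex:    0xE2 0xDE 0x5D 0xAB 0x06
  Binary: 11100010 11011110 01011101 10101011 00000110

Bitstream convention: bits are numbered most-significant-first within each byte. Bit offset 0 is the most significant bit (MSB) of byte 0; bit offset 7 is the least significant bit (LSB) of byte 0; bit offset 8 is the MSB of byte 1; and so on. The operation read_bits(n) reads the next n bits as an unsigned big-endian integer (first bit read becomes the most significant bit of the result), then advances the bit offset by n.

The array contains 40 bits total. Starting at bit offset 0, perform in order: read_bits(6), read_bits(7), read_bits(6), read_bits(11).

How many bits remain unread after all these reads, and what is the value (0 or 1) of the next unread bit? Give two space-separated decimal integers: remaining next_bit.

Answer: 10 1

Derivation:
Read 1: bits[0:6] width=6 -> value=56 (bin 111000); offset now 6 = byte 0 bit 6; 34 bits remain
Read 2: bits[6:13] width=7 -> value=91 (bin 1011011); offset now 13 = byte 1 bit 5; 27 bits remain
Read 3: bits[13:19] width=6 -> value=50 (bin 110010); offset now 19 = byte 2 bit 3; 21 bits remain
Read 4: bits[19:30] width=11 -> value=1898 (bin 11101101010); offset now 30 = byte 3 bit 6; 10 bits remain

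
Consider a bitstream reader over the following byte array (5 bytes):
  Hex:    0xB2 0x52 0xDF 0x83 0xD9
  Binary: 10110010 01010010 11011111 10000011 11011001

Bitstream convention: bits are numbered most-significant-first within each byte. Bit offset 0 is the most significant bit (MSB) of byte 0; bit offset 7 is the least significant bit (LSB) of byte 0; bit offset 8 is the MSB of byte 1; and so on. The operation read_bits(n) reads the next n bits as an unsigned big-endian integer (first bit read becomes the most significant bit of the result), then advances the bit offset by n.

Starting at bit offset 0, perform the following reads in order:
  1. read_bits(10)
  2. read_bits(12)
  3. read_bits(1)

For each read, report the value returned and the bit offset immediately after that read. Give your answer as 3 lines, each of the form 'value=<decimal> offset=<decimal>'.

Read 1: bits[0:10] width=10 -> value=713 (bin 1011001001); offset now 10 = byte 1 bit 2; 30 bits remain
Read 2: bits[10:22] width=12 -> value=1207 (bin 010010110111); offset now 22 = byte 2 bit 6; 18 bits remain
Read 3: bits[22:23] width=1 -> value=1 (bin 1); offset now 23 = byte 2 bit 7; 17 bits remain

Answer: value=713 offset=10
value=1207 offset=22
value=1 offset=23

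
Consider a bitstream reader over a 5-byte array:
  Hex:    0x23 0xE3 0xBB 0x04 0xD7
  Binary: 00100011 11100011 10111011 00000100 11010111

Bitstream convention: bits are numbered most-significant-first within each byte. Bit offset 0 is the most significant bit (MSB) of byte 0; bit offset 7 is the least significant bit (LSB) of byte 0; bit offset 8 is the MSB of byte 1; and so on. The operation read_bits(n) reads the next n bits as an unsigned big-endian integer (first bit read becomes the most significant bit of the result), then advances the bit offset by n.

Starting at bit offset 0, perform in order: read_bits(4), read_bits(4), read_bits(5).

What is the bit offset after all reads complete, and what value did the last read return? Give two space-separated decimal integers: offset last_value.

Answer: 13 28

Derivation:
Read 1: bits[0:4] width=4 -> value=2 (bin 0010); offset now 4 = byte 0 bit 4; 36 bits remain
Read 2: bits[4:8] width=4 -> value=3 (bin 0011); offset now 8 = byte 1 bit 0; 32 bits remain
Read 3: bits[8:13] width=5 -> value=28 (bin 11100); offset now 13 = byte 1 bit 5; 27 bits remain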